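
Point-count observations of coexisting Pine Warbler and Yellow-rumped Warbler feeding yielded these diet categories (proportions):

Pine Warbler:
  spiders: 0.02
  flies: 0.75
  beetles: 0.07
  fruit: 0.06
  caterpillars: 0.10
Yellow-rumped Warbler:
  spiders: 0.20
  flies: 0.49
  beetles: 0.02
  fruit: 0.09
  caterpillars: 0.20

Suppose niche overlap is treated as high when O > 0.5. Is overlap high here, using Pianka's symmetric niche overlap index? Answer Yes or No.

Σ p₁ᵢp₂ᵢ = 0.0040 + 0.3675 + 0.0014 + 0.0054 + 0.0200 = 0.3983
Σp_1ᵢ² = 0.02² + 0.75² + 0.07² + 0.06² + 0.10² = 0.0004 + 0.5625 + 0.0049 + 0.0036 + 0.0100 = 0.5814
Σp_2ᵢ² = 0.20² + 0.49² + 0.02² + 0.09² + 0.20² = 0.0400 + 0.2401 + 0.0004 + 0.0081 + 0.0400 = 0.3286
O = 0.3983 / √(0.5814 × 0.3286) = 0.3983 / 0.43709 = 0.9113
O = 0.9113 > 0.5 → Yes.

Yes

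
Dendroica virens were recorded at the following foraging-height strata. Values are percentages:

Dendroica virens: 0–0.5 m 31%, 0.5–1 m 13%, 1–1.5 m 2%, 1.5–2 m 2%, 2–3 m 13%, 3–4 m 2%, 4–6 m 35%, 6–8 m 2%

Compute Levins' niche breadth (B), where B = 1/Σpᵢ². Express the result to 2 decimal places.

3.94

Convert percentages to proportions (divide by 100).
Σpᵢ² = 0.31² + 0.13² + 0.02² + 0.02² + 0.13² + 0.02² + 0.35² + 0.02² = 0.0961 + 0.0169 + 0.0004 + 0.0004 + 0.0169 + 0.0004 + 0.1225 + 0.0004 = 0.2540
B = 1 / 0.2540 = 3.9370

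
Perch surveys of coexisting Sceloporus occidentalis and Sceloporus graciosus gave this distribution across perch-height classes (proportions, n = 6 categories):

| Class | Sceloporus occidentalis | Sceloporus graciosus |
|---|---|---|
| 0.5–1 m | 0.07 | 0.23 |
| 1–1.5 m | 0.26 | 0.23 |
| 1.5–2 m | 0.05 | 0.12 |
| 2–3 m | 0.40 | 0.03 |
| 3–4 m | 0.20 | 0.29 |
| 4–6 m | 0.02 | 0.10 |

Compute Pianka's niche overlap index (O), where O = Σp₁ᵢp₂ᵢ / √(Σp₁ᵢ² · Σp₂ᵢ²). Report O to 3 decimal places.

Σ p₁ᵢp₂ᵢ = 0.0161 + 0.0598 + 0.0060 + 0.0120 + 0.0580 + 0.0020 = 0.1539
Σp_1ᵢ² = 0.07² + 0.26² + 0.05² + 0.40² + 0.20² + 0.02² = 0.0049 + 0.0676 + 0.0025 + 0.1600 + 0.0400 + 0.0004 = 0.2754
Σp_2ᵢ² = 0.23² + 0.23² + 0.12² + 0.03² + 0.29² + 0.10² = 0.0529 + 0.0529 + 0.0144 + 0.0009 + 0.0841 + 0.0100 = 0.2152
O = 0.1539 / √(0.2754 × 0.2152) = 0.1539 / 0.243446 = 0.63217

0.632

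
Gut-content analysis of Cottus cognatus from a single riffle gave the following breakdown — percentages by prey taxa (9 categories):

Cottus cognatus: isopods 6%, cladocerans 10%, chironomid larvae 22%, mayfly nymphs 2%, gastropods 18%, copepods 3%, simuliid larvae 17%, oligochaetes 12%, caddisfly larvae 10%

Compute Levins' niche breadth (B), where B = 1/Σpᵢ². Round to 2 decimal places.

Convert percentages to proportions (divide by 100).
Σpᵢ² = 0.06² + 0.10² + 0.22² + 0.02² + 0.18² + 0.03² + 0.17² + 0.12² + 0.10² = 0.0036 + 0.0100 + 0.0484 + 0.0004 + 0.0324 + 0.0009 + 0.0289 + 0.0144 + 0.0100 = 0.1490
B = 1 / 0.1490 = 6.7114

6.71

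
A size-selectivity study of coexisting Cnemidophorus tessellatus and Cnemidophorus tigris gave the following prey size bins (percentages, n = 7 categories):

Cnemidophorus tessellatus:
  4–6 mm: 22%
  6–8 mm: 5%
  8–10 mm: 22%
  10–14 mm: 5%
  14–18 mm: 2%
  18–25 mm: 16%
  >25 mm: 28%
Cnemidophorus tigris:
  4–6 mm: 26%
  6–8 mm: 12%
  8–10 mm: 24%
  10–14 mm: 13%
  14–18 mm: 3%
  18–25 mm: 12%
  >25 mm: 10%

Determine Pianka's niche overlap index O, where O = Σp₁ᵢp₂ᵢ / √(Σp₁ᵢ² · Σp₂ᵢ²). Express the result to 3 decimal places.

Convert percentages to proportions (divide by 100).
Σ p₁ᵢp₂ᵢ = 0.0572 + 0.0060 + 0.0528 + 0.0065 + 0.0006 + 0.0192 + 0.0280 = 0.1703
Σp_1ᵢ² = 0.22² + 0.05² + 0.22² + 0.05² + 0.02² + 0.16² + 0.28² = 0.0484 + 0.0025 + 0.0484 + 0.0025 + 0.0004 + 0.0256 + 0.0784 = 0.2062
Σp_2ᵢ² = 0.26² + 0.12² + 0.24² + 0.13² + 0.03² + 0.12² + 0.10² = 0.0676 + 0.0144 + 0.0576 + 0.0169 + 0.0009 + 0.0144 + 0.0100 = 0.1818
O = 0.1703 / √(0.2062 × 0.1818) = 0.1703 / 0.193616 = 0.87958

0.880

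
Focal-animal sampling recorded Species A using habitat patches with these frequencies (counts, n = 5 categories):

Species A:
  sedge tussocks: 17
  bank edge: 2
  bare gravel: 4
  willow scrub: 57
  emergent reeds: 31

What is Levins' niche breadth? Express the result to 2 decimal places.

Proportions for Species A (n=111): 17/111=0.1532, 2/111=0.0180, 4/111=0.0360, 57/111=0.5135, 31/111=0.2793
Σpᵢ² = 0.1532² + 0.0180² + 0.0360² + 0.5135² + 0.2793² = 0.023470 + 0.000324 + 0.001296 + 0.263682 + 0.078008 = 0.366780
B = 1 / 0.366780 = 2.7264

2.73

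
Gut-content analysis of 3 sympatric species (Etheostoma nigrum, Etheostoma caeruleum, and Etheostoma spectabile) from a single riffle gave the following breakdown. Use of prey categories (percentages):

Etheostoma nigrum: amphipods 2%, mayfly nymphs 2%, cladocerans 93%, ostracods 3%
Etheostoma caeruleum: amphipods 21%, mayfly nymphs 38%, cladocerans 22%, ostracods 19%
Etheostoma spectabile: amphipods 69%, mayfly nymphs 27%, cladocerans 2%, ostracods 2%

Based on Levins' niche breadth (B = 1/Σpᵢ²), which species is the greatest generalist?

Etheostoma caeruleum

Convert percentages to proportions (divide by 100).
Σp_nigrᵢ² = 0.02² + 0.02² + 0.93² + 0.03² = 0.0004 + 0.0004 + 0.8649 + 0.0009 = 0.8666
B_nigr = 1 / 0.8666 = 1.1539
Σp_caerᵢ² = 0.21² + 0.38² + 0.22² + 0.19² = 0.0441 + 0.1444 + 0.0484 + 0.0361 = 0.2730
B_caer = 1 / 0.2730 = 3.6630
Σp_specᵢ² = 0.69² + 0.27² + 0.02² + 0.02² = 0.4761 + 0.0729 + 0.0004 + 0.0004 = 0.5498
B_spec = 1 / 0.5498 = 1.8188
Highest B → broadest niche (most generalist): Etheostoma caeruleum (B = 3.66).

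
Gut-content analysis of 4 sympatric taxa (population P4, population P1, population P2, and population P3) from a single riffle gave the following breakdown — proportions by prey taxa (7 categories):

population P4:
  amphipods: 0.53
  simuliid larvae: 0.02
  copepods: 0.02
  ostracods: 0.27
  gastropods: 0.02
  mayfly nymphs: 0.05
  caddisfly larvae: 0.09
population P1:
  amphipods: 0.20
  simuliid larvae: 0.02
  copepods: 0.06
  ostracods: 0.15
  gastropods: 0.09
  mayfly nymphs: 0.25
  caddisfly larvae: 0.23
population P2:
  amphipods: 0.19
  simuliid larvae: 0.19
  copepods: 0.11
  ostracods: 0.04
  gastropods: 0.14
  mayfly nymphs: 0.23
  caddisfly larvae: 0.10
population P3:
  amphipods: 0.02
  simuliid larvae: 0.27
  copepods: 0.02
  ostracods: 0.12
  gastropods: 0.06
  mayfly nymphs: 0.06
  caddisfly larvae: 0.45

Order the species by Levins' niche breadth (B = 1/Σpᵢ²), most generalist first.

Σp_P4ᵢ² = 0.53² + 0.02² + 0.02² + 0.27² + 0.02² + 0.05² + 0.09² = 0.2809 + 0.0004 + 0.0004 + 0.0729 + 0.0004 + 0.0025 + 0.0081 = 0.3656
B_P4 = 1 / 0.3656 = 2.7352
Σp_P1ᵢ² = 0.20² + 0.02² + 0.06² + 0.15² + 0.09² + 0.25² + 0.23² = 0.0400 + 0.0004 + 0.0036 + 0.0225 + 0.0081 + 0.0625 + 0.0529 = 0.1900
B_P1 = 1 / 0.1900 = 5.2632
Σp_P2ᵢ² = 0.19² + 0.19² + 0.11² + 0.04² + 0.14² + 0.23² + 0.10² = 0.0361 + 0.0361 + 0.0121 + 0.0016 + 0.0196 + 0.0529 + 0.0100 = 0.1684
B_P2 = 1 / 0.1684 = 5.9382
Σp_P3ᵢ² = 0.02² + 0.27² + 0.02² + 0.12² + 0.06² + 0.06² + 0.45² = 0.0004 + 0.0729 + 0.0004 + 0.0144 + 0.0036 + 0.0036 + 0.2025 = 0.2978
B_P3 = 1 / 0.2978 = 3.3580
Ranking by B (broadest → narrowest): population P2 (5.94) > population P1 (5.26) > population P3 (3.36) > population P4 (2.74)

population P2 > population P1 > population P3 > population P4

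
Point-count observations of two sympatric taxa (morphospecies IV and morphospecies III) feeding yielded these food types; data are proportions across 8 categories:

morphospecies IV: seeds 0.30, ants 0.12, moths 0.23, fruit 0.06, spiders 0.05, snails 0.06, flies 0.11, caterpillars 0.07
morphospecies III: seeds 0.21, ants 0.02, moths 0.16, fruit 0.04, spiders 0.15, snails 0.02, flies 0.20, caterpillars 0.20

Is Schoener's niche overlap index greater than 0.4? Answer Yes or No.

Σ|p₁ᵢ − p₂ᵢ| = 0.09 + 0.10 + 0.07 + 0.02 + 0.10 + 0.04 + 0.09 + 0.13 = 0.64
D = 1 − ½ × 0.64 = 1 − 0.320 = 0.6800
D = 0.6800 > 0.4 → Yes.

Yes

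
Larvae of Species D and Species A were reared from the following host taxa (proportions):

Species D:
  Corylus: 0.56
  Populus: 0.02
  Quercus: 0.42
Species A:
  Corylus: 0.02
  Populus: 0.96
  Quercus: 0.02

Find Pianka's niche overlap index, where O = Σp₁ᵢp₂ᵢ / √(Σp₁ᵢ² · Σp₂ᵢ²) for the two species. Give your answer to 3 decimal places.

0.058

Σ p₁ᵢp₂ᵢ = 0.0112 + 0.0192 + 0.0084 = 0.0388
Σp_1ᵢ² = 0.56² + 0.02² + 0.42² = 0.3136 + 0.0004 + 0.1764 = 0.4904
Σp_2ᵢ² = 0.02² + 0.96² + 0.02² = 0.0004 + 0.9216 + 0.0004 = 0.9224
O = 0.0388 / √(0.4904 × 0.9224) = 0.0388 / 0.672566 = 0.05769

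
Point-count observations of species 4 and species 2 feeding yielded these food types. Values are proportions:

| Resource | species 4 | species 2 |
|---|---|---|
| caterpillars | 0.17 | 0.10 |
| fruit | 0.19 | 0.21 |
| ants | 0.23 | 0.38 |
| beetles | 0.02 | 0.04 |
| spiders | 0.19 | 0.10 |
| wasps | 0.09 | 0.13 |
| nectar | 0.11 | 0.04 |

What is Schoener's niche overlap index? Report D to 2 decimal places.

Σ|p₁ᵢ − p₂ᵢ| = 0.07 + 0.02 + 0.15 + 0.02 + 0.09 + 0.04 + 0.07 = 0.46
D = 1 − ½ × 0.46 = 1 − 0.230 = 0.7700

0.77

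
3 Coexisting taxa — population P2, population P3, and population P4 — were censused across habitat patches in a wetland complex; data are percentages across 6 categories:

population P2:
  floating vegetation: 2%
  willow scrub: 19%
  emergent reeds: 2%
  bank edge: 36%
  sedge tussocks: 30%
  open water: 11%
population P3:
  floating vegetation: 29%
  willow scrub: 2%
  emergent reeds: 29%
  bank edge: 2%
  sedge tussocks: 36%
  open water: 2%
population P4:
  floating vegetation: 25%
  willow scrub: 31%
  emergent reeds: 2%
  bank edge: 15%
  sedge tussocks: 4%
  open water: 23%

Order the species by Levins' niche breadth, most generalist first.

Convert percentages to proportions (divide by 100).
Σp_P2ᵢ² = 0.02² + 0.19² + 0.02² + 0.36² + 0.30² + 0.11² = 0.0004 + 0.0361 + 0.0004 + 0.1296 + 0.0900 + 0.0121 = 0.2686
B_P2 = 1 / 0.2686 = 3.7230
Σp_P3ᵢ² = 0.29² + 0.02² + 0.29² + 0.02² + 0.36² + 0.02² = 0.0841 + 0.0004 + 0.0841 + 0.0004 + 0.1296 + 0.0004 = 0.2990
B_P3 = 1 / 0.2990 = 3.3445
Σp_P4ᵢ² = 0.25² + 0.31² + 0.02² + 0.15² + 0.04² + 0.23² = 0.0625 + 0.0961 + 0.0004 + 0.0225 + 0.0016 + 0.0529 = 0.2360
B_P4 = 1 / 0.2360 = 4.2373
Ranking by B (broadest → narrowest): population P4 (4.24) > population P2 (3.72) > population P3 (3.34)

population P4 > population P2 > population P3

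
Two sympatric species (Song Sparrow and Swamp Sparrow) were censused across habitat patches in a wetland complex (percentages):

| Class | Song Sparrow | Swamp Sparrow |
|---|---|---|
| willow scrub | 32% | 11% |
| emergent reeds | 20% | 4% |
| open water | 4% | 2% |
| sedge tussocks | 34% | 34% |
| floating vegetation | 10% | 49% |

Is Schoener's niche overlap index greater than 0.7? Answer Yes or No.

Convert percentages to proportions (divide by 100).
Σ|p₁ᵢ − p₂ᵢ| = 0.21 + 0.16 + 0.02 + 0.00 + 0.39 = 0.78
D = 1 − ½ × 0.78 = 1 − 0.390 = 0.6100
D = 0.6100 < 0.7 → No.

No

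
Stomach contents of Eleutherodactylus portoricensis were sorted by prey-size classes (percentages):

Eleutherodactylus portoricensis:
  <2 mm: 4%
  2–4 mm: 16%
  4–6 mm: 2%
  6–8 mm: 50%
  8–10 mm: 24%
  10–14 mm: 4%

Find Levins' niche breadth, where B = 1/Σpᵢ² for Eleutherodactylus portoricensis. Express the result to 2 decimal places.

Convert percentages to proportions (divide by 100).
Σpᵢ² = 0.04² + 0.16² + 0.02² + 0.50² + 0.24² + 0.04² = 0.0016 + 0.0256 + 0.0004 + 0.2500 + 0.0576 + 0.0016 = 0.3368
B = 1 / 0.3368 = 2.9691

2.97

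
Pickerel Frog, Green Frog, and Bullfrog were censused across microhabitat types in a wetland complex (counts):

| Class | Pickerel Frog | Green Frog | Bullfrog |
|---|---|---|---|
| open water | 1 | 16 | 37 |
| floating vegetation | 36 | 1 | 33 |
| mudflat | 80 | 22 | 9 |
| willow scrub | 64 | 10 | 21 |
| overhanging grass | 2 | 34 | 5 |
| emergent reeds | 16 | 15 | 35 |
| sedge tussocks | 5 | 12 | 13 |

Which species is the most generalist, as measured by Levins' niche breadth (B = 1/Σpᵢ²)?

Proportions for Pickerel Frog (n=204): 1/204=0.0049, 36/204=0.1765, 80/204=0.3922, 64/204=0.3137, 2/204=0.0098, 16/204=0.0784, 5/204=0.0245
Proportions for Green Frog (n=110): 16/110=0.1455, 1/110=0.0091, 22/110=0.2000, 10/110=0.0909, 34/110=0.3091, 15/110=0.1364, 12/110=0.1091
Proportions for Bullfrog (n=153): 37/153=0.2418, 33/153=0.2157, 9/153=0.0588, 21/153=0.1373, 5/153=0.0327, 35/153=0.2288, 13/153=0.0850
Σp_Pickᵢ² = 0.0049² + 0.1765² + 0.3922² + 0.3137² + 0.0098² + 0.0784² + 0.0245² = 0.000024 + 0.031152 + 0.153821 + 0.098408 + 0.000096 + 0.006147 + 0.000600 = 0.290248
B_Pick = 1 / 0.290248 = 3.4453
Σp_Greeᵢ² = 0.1455² + 0.0091² + 0.2000² + 0.0909² + 0.3091² + 0.1364² + 0.1091² = 0.021170 + 0.000083 + 0.040000 + 0.008263 + 0.095543 + 0.018605 + 0.011903 = 0.195567
B_Gree = 1 / 0.195567 = 5.1133
Σp_Bullᵢ² = 0.2418² + 0.2157² + 0.0588² + 0.1373² + 0.0327² + 0.2288² + 0.0850² = 0.058467 + 0.046526 + 0.003457 + 0.018851 + 0.001069 + 0.052349 + 0.007225 = 0.187944
B_Bull = 1 / 0.187944 = 5.3207
Highest B → broadest niche (most generalist): Bullfrog (B = 5.32).

Bullfrog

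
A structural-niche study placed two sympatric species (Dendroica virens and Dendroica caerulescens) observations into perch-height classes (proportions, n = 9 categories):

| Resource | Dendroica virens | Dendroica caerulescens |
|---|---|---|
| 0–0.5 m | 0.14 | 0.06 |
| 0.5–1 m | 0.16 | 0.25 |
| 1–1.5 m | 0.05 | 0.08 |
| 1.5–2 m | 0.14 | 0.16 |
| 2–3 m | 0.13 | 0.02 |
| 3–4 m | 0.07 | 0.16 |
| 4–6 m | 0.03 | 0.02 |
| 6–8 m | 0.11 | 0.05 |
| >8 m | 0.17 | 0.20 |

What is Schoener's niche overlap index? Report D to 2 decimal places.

0.74

Σ|p₁ᵢ − p₂ᵢ| = 0.08 + 0.09 + 0.03 + 0.02 + 0.11 + 0.09 + 0.01 + 0.06 + 0.03 = 0.52
D = 1 − ½ × 0.52 = 1 − 0.260 = 0.7400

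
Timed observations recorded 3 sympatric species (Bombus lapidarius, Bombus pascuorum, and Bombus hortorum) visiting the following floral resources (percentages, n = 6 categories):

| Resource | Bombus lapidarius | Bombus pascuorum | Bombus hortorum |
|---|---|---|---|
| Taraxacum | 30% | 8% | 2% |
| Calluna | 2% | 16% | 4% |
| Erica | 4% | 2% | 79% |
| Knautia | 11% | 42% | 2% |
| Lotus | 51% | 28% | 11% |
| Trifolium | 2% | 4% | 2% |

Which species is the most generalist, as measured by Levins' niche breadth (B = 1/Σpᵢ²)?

Convert percentages to proportions (divide by 100).
Σp_lapiᵢ² = 0.30² + 0.02² + 0.04² + 0.11² + 0.51² + 0.02² = 0.0900 + 0.0004 + 0.0016 + 0.0121 + 0.2601 + 0.0004 = 0.3646
B_lapi = 1 / 0.3646 = 2.7427
Σp_pascᵢ² = 0.08² + 0.16² + 0.02² + 0.42² + 0.28² + 0.04² = 0.0064 + 0.0256 + 0.0004 + 0.1764 + 0.0784 + 0.0016 = 0.2888
B_pasc = 1 / 0.2888 = 3.4626
Σp_hortᵢ² = 0.02² + 0.04² + 0.79² + 0.02² + 0.11² + 0.02² = 0.0004 + 0.0016 + 0.6241 + 0.0004 + 0.0121 + 0.0004 = 0.6390
B_hort = 1 / 0.6390 = 1.5649
Highest B → broadest niche (most generalist): Bombus pascuorum (B = 3.46).

Bombus pascuorum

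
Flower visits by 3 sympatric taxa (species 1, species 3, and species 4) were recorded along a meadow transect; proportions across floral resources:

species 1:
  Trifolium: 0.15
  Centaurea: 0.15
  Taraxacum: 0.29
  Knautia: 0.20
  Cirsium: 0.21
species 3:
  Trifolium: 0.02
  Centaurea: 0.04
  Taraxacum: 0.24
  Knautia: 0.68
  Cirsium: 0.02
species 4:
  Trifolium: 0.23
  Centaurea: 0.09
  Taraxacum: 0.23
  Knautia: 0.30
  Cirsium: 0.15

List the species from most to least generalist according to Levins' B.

species 1 > species 4 > species 3

Σp_1ᵢ² = 0.15² + 0.15² + 0.29² + 0.20² + 0.21² = 0.0225 + 0.0225 + 0.0841 + 0.0400 + 0.0441 = 0.2132
B_1 = 1 / 0.2132 = 4.6904
Σp_3ᵢ² = 0.02² + 0.04² + 0.24² + 0.68² + 0.02² = 0.0004 + 0.0016 + 0.0576 + 0.4624 + 0.0004 = 0.5224
B_3 = 1 / 0.5224 = 1.9142
Σp_4ᵢ² = 0.23² + 0.09² + 0.23² + 0.30² + 0.15² = 0.0529 + 0.0081 + 0.0529 + 0.0900 + 0.0225 = 0.2264
B_4 = 1 / 0.2264 = 4.4170
Ranking by B (broadest → narrowest): species 1 (4.69) > species 4 (4.42) > species 3 (1.91)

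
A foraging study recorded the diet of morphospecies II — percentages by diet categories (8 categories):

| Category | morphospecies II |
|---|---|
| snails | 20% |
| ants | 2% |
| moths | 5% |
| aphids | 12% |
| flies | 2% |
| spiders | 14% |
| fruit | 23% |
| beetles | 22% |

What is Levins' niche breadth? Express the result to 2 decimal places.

5.60

Convert percentages to proportions (divide by 100).
Σpᵢ² = 0.20² + 0.02² + 0.05² + 0.12² + 0.02² + 0.14² + 0.23² + 0.22² = 0.0400 + 0.0004 + 0.0025 + 0.0144 + 0.0004 + 0.0196 + 0.0529 + 0.0484 = 0.1786
B = 1 / 0.1786 = 5.5991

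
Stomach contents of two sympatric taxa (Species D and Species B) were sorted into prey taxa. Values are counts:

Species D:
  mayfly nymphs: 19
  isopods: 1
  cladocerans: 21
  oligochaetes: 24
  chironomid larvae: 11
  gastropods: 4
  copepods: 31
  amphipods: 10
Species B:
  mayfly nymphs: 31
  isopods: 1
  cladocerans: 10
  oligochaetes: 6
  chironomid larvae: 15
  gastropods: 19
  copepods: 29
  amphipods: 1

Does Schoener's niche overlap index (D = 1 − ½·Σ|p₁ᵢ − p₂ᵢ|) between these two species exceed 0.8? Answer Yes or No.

No

Proportions for Species D (n=121): 19/121=0.1570, 1/121=0.0083, 21/121=0.1736, 24/121=0.1983, 11/121=0.0909, 4/121=0.0331, 31/121=0.2562, 10/121=0.0826
Proportions for Species B (n=112): 31/112=0.2768, 1/112=0.0089, 10/112=0.0893, 6/112=0.0536, 15/112=0.1339, 19/112=0.1696, 29/112=0.2589, 1/112=0.0089
Σ|p₁ᵢ − p₂ᵢ| = 0.1198 + 0.0006 + 0.0843 + 0.1447 + 0.0430 + 0.1365 + 0.0027 + 0.0737 = 0.6053
D = 1 − ½ × 0.6053 = 1 − 0.30265 = 0.69735
D = 0.69735 < 0.8 → No.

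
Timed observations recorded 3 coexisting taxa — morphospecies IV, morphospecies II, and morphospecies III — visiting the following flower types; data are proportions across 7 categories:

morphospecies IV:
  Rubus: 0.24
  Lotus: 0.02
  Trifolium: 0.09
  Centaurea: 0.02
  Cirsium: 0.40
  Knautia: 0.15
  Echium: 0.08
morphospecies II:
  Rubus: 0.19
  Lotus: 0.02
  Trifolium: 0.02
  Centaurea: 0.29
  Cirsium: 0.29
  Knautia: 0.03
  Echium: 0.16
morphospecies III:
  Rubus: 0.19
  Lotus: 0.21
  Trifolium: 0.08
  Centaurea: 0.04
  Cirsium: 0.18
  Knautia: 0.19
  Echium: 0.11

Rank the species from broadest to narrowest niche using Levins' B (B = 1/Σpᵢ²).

Σp_IVᵢ² = 0.24² + 0.02² + 0.09² + 0.02² + 0.40² + 0.15² + 0.08² = 0.0576 + 0.0004 + 0.0081 + 0.0004 + 0.1600 + 0.0225 + 0.0064 = 0.2554
B_IV = 1 / 0.2554 = 3.9154
Σp_IIᵢ² = 0.19² + 0.02² + 0.02² + 0.29² + 0.29² + 0.03² + 0.16² = 0.0361 + 0.0004 + 0.0004 + 0.0841 + 0.0841 + 0.0009 + 0.0256 = 0.2316
B_II = 1 / 0.2316 = 4.3178
Σp_IIIᵢ² = 0.19² + 0.21² + 0.08² + 0.04² + 0.18² + 0.19² + 0.11² = 0.0361 + 0.0441 + 0.0064 + 0.0016 + 0.0324 + 0.0361 + 0.0121 = 0.1688
B_III = 1 / 0.1688 = 5.9242
Ranking by B (broadest → narrowest): morphospecies III (5.92) > morphospecies II (4.32) > morphospecies IV (3.92)

morphospecies III > morphospecies II > morphospecies IV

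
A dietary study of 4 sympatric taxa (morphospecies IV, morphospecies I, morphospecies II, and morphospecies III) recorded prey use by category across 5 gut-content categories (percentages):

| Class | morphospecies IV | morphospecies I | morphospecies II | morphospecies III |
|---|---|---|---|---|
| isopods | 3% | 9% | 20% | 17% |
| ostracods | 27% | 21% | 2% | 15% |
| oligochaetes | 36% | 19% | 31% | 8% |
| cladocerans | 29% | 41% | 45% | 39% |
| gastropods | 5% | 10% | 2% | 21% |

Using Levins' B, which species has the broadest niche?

morphospecies III

Convert percentages to proportions (divide by 100).
Σp_IVᵢ² = 0.03² + 0.27² + 0.36² + 0.29² + 0.05² = 0.0009 + 0.0729 + 0.1296 + 0.0841 + 0.0025 = 0.2900
B_IV = 1 / 0.2900 = 3.4483
Σp_Iᵢ² = 0.09² + 0.21² + 0.19² + 0.41² + 0.10² = 0.0081 + 0.0441 + 0.0361 + 0.1681 + 0.0100 = 0.2664
B_I = 1 / 0.2664 = 3.7538
Σp_IIᵢ² = 0.20² + 0.02² + 0.31² + 0.45² + 0.02² = 0.0400 + 0.0004 + 0.0961 + 0.2025 + 0.0004 = 0.3394
B_II = 1 / 0.3394 = 2.9464
Σp_IIIᵢ² = 0.17² + 0.15² + 0.08² + 0.39² + 0.21² = 0.0289 + 0.0225 + 0.0064 + 0.1521 + 0.0441 = 0.2540
B_III = 1 / 0.2540 = 3.9370
Highest B → broadest niche (most generalist): morphospecies III (B = 3.94).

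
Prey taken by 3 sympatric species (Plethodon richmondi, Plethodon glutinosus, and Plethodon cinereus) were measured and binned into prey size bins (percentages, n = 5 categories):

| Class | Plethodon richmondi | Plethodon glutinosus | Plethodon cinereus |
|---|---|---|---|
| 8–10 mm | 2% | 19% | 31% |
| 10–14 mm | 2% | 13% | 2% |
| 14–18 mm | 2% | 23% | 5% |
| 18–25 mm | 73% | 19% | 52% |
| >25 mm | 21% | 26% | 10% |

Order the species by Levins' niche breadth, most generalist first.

Convert percentages to proportions (divide by 100).
Σp_richᵢ² = 0.02² + 0.02² + 0.02² + 0.73² + 0.21² = 0.0004 + 0.0004 + 0.0004 + 0.5329 + 0.0441 = 0.5782
B_rich = 1 / 0.5782 = 1.7295
Σp_glutᵢ² = 0.19² + 0.13² + 0.23² + 0.19² + 0.26² = 0.0361 + 0.0169 + 0.0529 + 0.0361 + 0.0676 = 0.2096
B_glut = 1 / 0.2096 = 4.7710
Σp_cineᵢ² = 0.31² + 0.02² + 0.05² + 0.52² + 0.10² = 0.0961 + 0.0004 + 0.0025 + 0.2704 + 0.0100 = 0.3794
B_cine = 1 / 0.3794 = 2.6357
Ranking by B (broadest → narrowest): Plethodon glutinosus (4.77) > Plethodon cinereus (2.64) > Plethodon richmondi (1.73)

Plethodon glutinosus > Plethodon cinereus > Plethodon richmondi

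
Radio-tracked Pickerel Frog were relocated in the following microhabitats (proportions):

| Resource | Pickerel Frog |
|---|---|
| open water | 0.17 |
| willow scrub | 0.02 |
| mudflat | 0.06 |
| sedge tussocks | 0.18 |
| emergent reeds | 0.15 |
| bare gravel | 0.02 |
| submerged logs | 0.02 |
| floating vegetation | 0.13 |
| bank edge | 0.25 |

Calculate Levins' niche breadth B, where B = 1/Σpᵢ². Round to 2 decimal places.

Σpᵢ² = 0.17² + 0.02² + 0.06² + 0.18² + 0.15² + 0.02² + 0.02² + 0.13² + 0.25² = 0.0289 + 0.0004 + 0.0036 + 0.0324 + 0.0225 + 0.0004 + 0.0004 + 0.0169 + 0.0625 = 0.1680
B = 1 / 0.1680 = 5.9524

5.95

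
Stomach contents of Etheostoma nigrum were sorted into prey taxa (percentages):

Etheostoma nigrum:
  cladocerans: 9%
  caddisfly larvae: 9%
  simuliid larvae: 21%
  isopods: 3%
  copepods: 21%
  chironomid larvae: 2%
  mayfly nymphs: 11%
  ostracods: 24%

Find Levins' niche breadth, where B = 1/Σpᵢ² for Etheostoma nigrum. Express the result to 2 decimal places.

Convert percentages to proportions (divide by 100).
Σpᵢ² = 0.09² + 0.09² + 0.21² + 0.03² + 0.21² + 0.02² + 0.11² + 0.24² = 0.0081 + 0.0081 + 0.0441 + 0.0009 + 0.0441 + 0.0004 + 0.0121 + 0.0576 = 0.1754
B = 1 / 0.1754 = 5.7013

5.70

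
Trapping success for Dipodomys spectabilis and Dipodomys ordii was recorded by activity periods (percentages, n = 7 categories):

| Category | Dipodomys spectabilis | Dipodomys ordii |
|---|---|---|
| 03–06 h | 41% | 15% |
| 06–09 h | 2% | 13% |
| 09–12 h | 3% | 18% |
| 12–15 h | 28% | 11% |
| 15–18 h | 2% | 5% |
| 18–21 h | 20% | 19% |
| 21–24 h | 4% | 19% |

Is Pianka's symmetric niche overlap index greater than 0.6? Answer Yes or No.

Yes

Convert percentages to proportions (divide by 100).
Σ p₁ᵢp₂ᵢ = 0.0615 + 0.0026 + 0.0054 + 0.0308 + 0.0010 + 0.0380 + 0.0076 = 0.1469
Σp_1ᵢ² = 0.41² + 0.02² + 0.03² + 0.28² + 0.02² + 0.20² + 0.04² = 0.1681 + 0.0004 + 0.0009 + 0.0784 + 0.0004 + 0.0400 + 0.0016 = 0.2898
Σp_2ᵢ² = 0.15² + 0.13² + 0.18² + 0.11² + 0.05² + 0.19² + 0.19² = 0.0225 + 0.0169 + 0.0324 + 0.0121 + 0.0025 + 0.0361 + 0.0361 = 0.1586
O = 0.1469 / √(0.2898 × 0.1586) = 0.1469 / 0.21439 = 0.6852
O = 0.6852 > 0.6 → Yes.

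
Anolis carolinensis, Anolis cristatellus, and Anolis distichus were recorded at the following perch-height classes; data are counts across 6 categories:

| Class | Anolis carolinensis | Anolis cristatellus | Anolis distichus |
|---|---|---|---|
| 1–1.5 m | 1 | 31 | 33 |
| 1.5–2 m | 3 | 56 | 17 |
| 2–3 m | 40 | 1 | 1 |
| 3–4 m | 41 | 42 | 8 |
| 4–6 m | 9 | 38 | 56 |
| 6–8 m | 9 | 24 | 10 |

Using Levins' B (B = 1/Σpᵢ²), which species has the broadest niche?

Proportions for Anolis carolinensis (n=103): 1/103=0.0097, 3/103=0.0291, 40/103=0.3883, 41/103=0.3981, 9/103=0.0874, 9/103=0.0874
Proportions for Anolis cristatellus (n=192): 31/192=0.1615, 56/192=0.2917, 1/192=0.0052, 42/192=0.2188, 38/192=0.1979, 24/192=0.1250
Proportions for Anolis distichus (n=125): 33/125=0.2640, 17/125=0.1360, 1/125=0.0080, 8/125=0.0640, 56/125=0.4480, 10/125=0.0800
Σp_caroᵢ² = 0.0097² + 0.0291² + 0.3883² + 0.3981² + 0.0874² + 0.0874² = 0.000094 + 0.000847 + 0.150777 + 0.158484 + 0.007639 + 0.007639 = 0.325480
B_caro = 1 / 0.325480 = 3.0724
Σp_crisᵢ² = 0.1615² + 0.2917² + 0.0052² + 0.2188² + 0.1979² + 0.1250² = 0.026082 + 0.085089 + 0.000027 + 0.047873 + 0.039164 + 0.015625 = 0.213860
B_cris = 1 / 0.213860 = 4.6760
Σp_distᵢ² = 0.2640² + 0.1360² + 0.0080² + 0.0640² + 0.4480² + 0.0800² = 0.069696 + 0.018496 + 0.000064 + 0.004096 + 0.200704 + 0.006400 = 0.299456
B_dist = 1 / 0.299456 = 3.3394
Highest B → broadest niche (most generalist): Anolis cristatellus (B = 4.68).

Anolis cristatellus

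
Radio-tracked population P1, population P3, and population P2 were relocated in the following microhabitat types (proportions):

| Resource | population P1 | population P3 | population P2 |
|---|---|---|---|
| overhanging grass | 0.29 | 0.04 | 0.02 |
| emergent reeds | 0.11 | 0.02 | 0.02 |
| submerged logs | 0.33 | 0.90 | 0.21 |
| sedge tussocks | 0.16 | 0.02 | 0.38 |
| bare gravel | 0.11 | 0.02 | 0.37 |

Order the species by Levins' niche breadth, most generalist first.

Σp_P1ᵢ² = 0.29² + 0.11² + 0.33² + 0.16² + 0.11² = 0.0841 + 0.0121 + 0.1089 + 0.0256 + 0.0121 = 0.2428
B_P1 = 1 / 0.2428 = 4.1186
Σp_P3ᵢ² = 0.04² + 0.02² + 0.90² + 0.02² + 0.02² = 0.0016 + 0.0004 + 0.8100 + 0.0004 + 0.0004 = 0.8128
B_P3 = 1 / 0.8128 = 1.2303
Σp_P2ᵢ² = 0.02² + 0.02² + 0.21² + 0.38² + 0.37² = 0.0004 + 0.0004 + 0.0441 + 0.1444 + 0.1369 = 0.3262
B_P2 = 1 / 0.3262 = 3.0656
Ranking by B (broadest → narrowest): population P1 (4.12) > population P2 (3.07) > population P3 (1.23)

population P1 > population P2 > population P3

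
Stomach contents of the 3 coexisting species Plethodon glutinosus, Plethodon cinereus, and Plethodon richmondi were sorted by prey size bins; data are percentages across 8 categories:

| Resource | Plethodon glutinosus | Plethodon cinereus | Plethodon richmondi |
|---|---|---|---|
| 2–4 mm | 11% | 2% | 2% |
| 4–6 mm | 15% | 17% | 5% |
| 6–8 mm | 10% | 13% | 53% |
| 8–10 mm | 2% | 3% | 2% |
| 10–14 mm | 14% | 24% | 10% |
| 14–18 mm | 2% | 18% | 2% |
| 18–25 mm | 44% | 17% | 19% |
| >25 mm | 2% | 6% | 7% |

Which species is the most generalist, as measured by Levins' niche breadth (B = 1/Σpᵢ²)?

Convert percentages to proportions (divide by 100).
Σp_glutᵢ² = 0.11² + 0.15² + 0.10² + 0.02² + 0.14² + 0.02² + 0.44² + 0.02² = 0.0121 + 0.0225 + 0.0100 + 0.0004 + 0.0196 + 0.0004 + 0.1936 + 0.0004 = 0.2590
B_glut = 1 / 0.2590 = 3.8610
Σp_cineᵢ² = 0.02² + 0.17² + 0.13² + 0.03² + 0.24² + 0.18² + 0.17² + 0.06² = 0.0004 + 0.0289 + 0.0169 + 0.0009 + 0.0576 + 0.0324 + 0.0289 + 0.0036 = 0.1696
B_cine = 1 / 0.1696 = 5.8962
Σp_richᵢ² = 0.02² + 0.05² + 0.53² + 0.02² + 0.10² + 0.02² + 0.19² + 0.07² = 0.0004 + 0.0025 + 0.2809 + 0.0004 + 0.0100 + 0.0004 + 0.0361 + 0.0049 = 0.3356
B_rich = 1 / 0.3356 = 2.9797
Highest B → broadest niche (most generalist): Plethodon cinereus (B = 5.90).

Plethodon cinereus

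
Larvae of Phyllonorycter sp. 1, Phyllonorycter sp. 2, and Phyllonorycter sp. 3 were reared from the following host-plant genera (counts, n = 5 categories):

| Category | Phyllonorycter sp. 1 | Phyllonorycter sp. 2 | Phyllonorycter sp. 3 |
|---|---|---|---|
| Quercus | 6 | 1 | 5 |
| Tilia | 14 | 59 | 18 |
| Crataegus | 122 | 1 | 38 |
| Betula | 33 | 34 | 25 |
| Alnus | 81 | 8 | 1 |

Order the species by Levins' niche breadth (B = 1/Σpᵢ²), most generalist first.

Proportions for Phyllonorycter sp. 1 (n=256): 6/256=0.0234, 14/256=0.0547, 122/256=0.4766, 33/256=0.1289, 81/256=0.3164
Proportions for Phyllonorycter sp. 2 (n=103): 1/103=0.0097, 59/103=0.5728, 1/103=0.0097, 34/103=0.3301, 8/103=0.0777
Proportions for Phyllonorycter sp. 3 (n=87): 5/87=0.0575, 18/87=0.2069, 38/87=0.4368, 25/87=0.2874, 1/87=0.0115
Σp_1ᵢ² = 0.0234² + 0.0547² + 0.4766² + 0.1289² + 0.3164² = 0.000548 + 0.002992 + 0.227148 + 0.016615 + 0.100109 = 0.347412
B_1 = 1 / 0.347412 = 2.8784
Σp_2ᵢ² = 0.0097² + 0.5728² + 0.0097² + 0.3301² + 0.0777² = 0.000094 + 0.328100 + 0.000094 + 0.108966 + 0.006037 = 0.443291
B_2 = 1 / 0.443291 = 2.2559
Σp_3ᵢ² = 0.0575² + 0.2069² + 0.4368² + 0.2874² + 0.0115² = 0.003306 + 0.042808 + 0.190794 + 0.082599 + 0.000132 = 0.319639
B_3 = 1 / 0.319639 = 3.1285
Ranking by B (broadest → narrowest): Phyllonorycter sp. 3 (3.13) > Phyllonorycter sp. 1 (2.88) > Phyllonorycter sp. 2 (2.26)

Phyllonorycter sp. 3 > Phyllonorycter sp. 1 > Phyllonorycter sp. 2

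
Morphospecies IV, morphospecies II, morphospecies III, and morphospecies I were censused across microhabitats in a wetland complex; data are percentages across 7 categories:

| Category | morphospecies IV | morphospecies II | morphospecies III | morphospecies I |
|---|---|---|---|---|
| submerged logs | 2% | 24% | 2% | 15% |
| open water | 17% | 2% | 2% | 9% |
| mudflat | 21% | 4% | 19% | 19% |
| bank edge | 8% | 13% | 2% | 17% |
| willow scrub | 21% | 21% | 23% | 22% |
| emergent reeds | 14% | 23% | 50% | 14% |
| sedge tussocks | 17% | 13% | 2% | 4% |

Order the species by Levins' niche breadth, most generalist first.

morphospecies I > morphospecies IV > morphospecies II > morphospecies III

Convert percentages to proportions (divide by 100).
Σp_IVᵢ² = 0.02² + 0.17² + 0.21² + 0.08² + 0.21² + 0.14² + 0.17² = 0.0004 + 0.0289 + 0.0441 + 0.0064 + 0.0441 + 0.0196 + 0.0289 = 0.1724
B_IV = 1 / 0.1724 = 5.8005
Σp_IIᵢ² = 0.24² + 0.02² + 0.04² + 0.13² + 0.21² + 0.23² + 0.13² = 0.0576 + 0.0004 + 0.0016 + 0.0169 + 0.0441 + 0.0529 + 0.0169 = 0.1904
B_II = 1 / 0.1904 = 5.2521
Σp_IIIᵢ² = 0.02² + 0.02² + 0.19² + 0.02² + 0.23² + 0.50² + 0.02² = 0.0004 + 0.0004 + 0.0361 + 0.0004 + 0.0529 + 0.2500 + 0.0004 = 0.3406
B_III = 1 / 0.3406 = 2.9360
Σp_Iᵢ² = 0.15² + 0.09² + 0.19² + 0.17² + 0.22² + 0.14² + 0.04² = 0.0225 + 0.0081 + 0.0361 + 0.0289 + 0.0484 + 0.0196 + 0.0016 = 0.1652
B_I = 1 / 0.1652 = 6.0533
Ranking by B (broadest → narrowest): morphospecies I (6.05) > morphospecies IV (5.80) > morphospecies II (5.25) > morphospecies III (2.94)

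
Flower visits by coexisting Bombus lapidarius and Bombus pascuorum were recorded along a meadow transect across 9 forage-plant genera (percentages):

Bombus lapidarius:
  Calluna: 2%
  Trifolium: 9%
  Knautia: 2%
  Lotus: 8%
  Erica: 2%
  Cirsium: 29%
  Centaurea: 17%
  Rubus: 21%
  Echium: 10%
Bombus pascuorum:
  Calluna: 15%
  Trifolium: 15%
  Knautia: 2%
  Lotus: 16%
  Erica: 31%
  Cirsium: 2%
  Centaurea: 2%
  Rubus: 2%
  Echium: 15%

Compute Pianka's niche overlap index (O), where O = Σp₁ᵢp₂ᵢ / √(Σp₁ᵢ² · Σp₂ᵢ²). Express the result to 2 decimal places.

Convert percentages to proportions (divide by 100).
Σ p₁ᵢp₂ᵢ = 0.0030 + 0.0135 + 0.0004 + 0.0128 + 0.0062 + 0.0058 + 0.0034 + 0.0042 + 0.0150 = 0.0643
Σp_1ᵢ² = 0.02² + 0.09² + 0.02² + 0.08² + 0.02² + 0.29² + 0.17² + 0.21² + 0.10² = 0.0004 + 0.0081 + 0.0004 + 0.0064 + 0.0004 + 0.0841 + 0.0289 + 0.0441 + 0.0100 = 0.1828
Σp_2ᵢ² = 0.15² + 0.15² + 0.02² + 0.16² + 0.31² + 0.02² + 0.02² + 0.02² + 0.15² = 0.0225 + 0.0225 + 0.0004 + 0.0256 + 0.0961 + 0.0004 + 0.0004 + 0.0004 + 0.0225 = 0.1908
O = 0.0643 / √(0.1828 × 0.1908) = 0.0643 / 0.18676 = 0.3443

0.34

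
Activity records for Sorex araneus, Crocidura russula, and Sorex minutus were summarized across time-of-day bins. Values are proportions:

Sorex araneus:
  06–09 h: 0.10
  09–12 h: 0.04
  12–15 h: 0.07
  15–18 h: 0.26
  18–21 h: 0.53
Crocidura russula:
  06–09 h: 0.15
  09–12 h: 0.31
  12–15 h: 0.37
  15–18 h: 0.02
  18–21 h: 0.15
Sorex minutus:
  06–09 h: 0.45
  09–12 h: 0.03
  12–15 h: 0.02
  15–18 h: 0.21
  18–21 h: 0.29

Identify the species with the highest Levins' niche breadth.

Σp_aranᵢ² = 0.10² + 0.04² + 0.07² + 0.26² + 0.53² = 0.0100 + 0.0016 + 0.0049 + 0.0676 + 0.2809 = 0.3650
B_aran = 1 / 0.3650 = 2.7397
Σp_russᵢ² = 0.15² + 0.31² + 0.37² + 0.02² + 0.15² = 0.0225 + 0.0961 + 0.1369 + 0.0004 + 0.0225 = 0.2784
B_russ = 1 / 0.2784 = 3.5920
Σp_minuᵢ² = 0.45² + 0.03² + 0.02² + 0.21² + 0.29² = 0.2025 + 0.0009 + 0.0004 + 0.0441 + 0.0841 = 0.3320
B_minu = 1 / 0.3320 = 3.0120
Highest B → broadest niche (most generalist): Crocidura russula (B = 3.59).

Crocidura russula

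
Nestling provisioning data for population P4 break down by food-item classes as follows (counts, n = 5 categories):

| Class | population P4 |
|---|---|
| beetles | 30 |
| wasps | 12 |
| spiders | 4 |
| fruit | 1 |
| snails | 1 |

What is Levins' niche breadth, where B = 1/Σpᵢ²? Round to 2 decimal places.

2.17

Proportions for population P4 (n=48): 30/48=0.6250, 12/48=0.2500, 4/48=0.0833, 1/48=0.0208, 1/48=0.0208
Σpᵢ² = 0.6250² + 0.2500² + 0.0833² + 0.0208² + 0.0208² = 0.390625 + 0.062500 + 0.006939 + 0.000433 + 0.000433 = 0.460930
B = 1 / 0.460930 = 2.1695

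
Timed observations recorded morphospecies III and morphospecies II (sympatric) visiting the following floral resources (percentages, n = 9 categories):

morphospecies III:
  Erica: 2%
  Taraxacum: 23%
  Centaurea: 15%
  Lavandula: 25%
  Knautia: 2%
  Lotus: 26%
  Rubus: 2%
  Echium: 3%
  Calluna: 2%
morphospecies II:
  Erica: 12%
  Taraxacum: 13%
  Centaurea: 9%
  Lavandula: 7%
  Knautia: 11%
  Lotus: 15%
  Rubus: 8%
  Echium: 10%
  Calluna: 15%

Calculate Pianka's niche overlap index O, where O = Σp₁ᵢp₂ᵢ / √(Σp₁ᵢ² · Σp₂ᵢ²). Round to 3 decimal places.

0.716

Convert percentages to proportions (divide by 100).
Σ p₁ᵢp₂ᵢ = 0.0024 + 0.0299 + 0.0135 + 0.0175 + 0.0022 + 0.0390 + 0.0016 + 0.0030 + 0.0030 = 0.1121
Σp_1ᵢ² = 0.02² + 0.23² + 0.15² + 0.25² + 0.02² + 0.26² + 0.02² + 0.03² + 0.02² = 0.0004 + 0.0529 + 0.0225 + 0.0625 + 0.0004 + 0.0676 + 0.0004 + 0.0009 + 0.0004 = 0.2080
Σp_2ᵢ² = 0.12² + 0.13² + 0.09² + 0.07² + 0.11² + 0.15² + 0.08² + 0.10² + 0.15² = 0.0144 + 0.0169 + 0.0081 + 0.0049 + 0.0121 + 0.0225 + 0.0064 + 0.0100 + 0.0225 = 0.1178
O = 0.1121 / √(0.2080 × 0.1178) = 0.1121 / 0.156532 = 0.71615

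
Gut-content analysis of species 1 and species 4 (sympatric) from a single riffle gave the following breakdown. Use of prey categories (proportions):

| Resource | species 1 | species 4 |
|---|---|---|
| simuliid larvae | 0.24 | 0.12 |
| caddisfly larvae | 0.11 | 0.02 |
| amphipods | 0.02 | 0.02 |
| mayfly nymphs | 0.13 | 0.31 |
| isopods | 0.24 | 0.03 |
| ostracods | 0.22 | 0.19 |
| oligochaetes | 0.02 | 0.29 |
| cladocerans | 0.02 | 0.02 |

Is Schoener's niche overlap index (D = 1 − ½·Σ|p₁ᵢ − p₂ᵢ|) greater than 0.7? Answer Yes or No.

Σ|p₁ᵢ − p₂ᵢ| = 0.12 + 0.09 + 0.00 + 0.18 + 0.21 + 0.03 + 0.27 + 0.00 = 0.90
D = 1 − ½ × 0.90 = 1 − 0.450 = 0.5500
D = 0.5500 < 0.7 → No.

No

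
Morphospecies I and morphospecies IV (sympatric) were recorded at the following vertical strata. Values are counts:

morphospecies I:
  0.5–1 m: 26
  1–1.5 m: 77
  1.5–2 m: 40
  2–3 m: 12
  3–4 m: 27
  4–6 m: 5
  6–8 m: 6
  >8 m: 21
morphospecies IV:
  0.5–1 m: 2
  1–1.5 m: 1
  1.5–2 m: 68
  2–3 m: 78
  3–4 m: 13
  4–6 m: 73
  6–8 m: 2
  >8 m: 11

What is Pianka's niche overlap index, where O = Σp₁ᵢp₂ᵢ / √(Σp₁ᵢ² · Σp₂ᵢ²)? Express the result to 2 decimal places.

Proportions for morphospecies I (n=214): 26/214=0.1215, 77/214=0.3598, 40/214=0.1869, 12/214=0.0561, 27/214=0.1262, 5/214=0.0234, 6/214=0.0280, 21/214=0.0981
Proportions for morphospecies IV (n=248): 2/248=0.0081, 1/248=0.0040, 68/248=0.2742, 78/248=0.3145, 13/248=0.0524, 73/248=0.2944, 2/248=0.0081, 11/248=0.0444
Σ p₁ᵢp₂ᵢ = 0.000984 + 0.001439 + 0.051248 + 0.017643 + 0.006613 + 0.006889 + 0.000227 + 0.004356 = 0.089399
Σp_1ᵢ² = 0.1215² + 0.3598² + 0.1869² + 0.0561² + 0.1262² + 0.0234² + 0.0280² + 0.0981² = 0.014762 + 0.129456 + 0.034932 + 0.003147 + 0.015926 + 0.000548 + 0.000784 + 0.009624 = 0.209179
Σp_2ᵢ² = 0.0081² + 0.0040² + 0.2742² + 0.3145² + 0.0524² + 0.2944² + 0.0081² + 0.0444² = 0.000066 + 0.000016 + 0.075186 + 0.098910 + 0.002746 + 0.086671 + 0.000066 + 0.001971 = 0.265632
O = 0.089399 / √(0.209179 × 0.265632) = 0.089399 / 0.2357215 = 0.3793

0.38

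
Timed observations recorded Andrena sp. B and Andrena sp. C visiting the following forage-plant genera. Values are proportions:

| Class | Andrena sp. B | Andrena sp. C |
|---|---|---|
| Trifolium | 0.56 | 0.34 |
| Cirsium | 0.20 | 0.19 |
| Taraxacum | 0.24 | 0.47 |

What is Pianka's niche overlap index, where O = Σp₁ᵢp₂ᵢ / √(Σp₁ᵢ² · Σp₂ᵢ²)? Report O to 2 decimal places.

0.87

Σ p₁ᵢp₂ᵢ = 0.1904 + 0.0380 + 0.1128 = 0.3412
Σp_1ᵢ² = 0.56² + 0.20² + 0.24² = 0.3136 + 0.0400 + 0.0576 = 0.4112
Σp_2ᵢ² = 0.34² + 0.19² + 0.47² = 0.1156 + 0.0361 + 0.2209 = 0.3726
O = 0.3412 / √(0.4112 × 0.3726) = 0.3412 / 0.39142 = 0.8717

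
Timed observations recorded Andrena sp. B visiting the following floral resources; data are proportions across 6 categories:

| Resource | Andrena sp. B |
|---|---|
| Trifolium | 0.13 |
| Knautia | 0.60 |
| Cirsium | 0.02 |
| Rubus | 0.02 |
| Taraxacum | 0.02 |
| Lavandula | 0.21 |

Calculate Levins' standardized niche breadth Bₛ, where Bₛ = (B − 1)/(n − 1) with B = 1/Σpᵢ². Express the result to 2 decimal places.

Σpᵢ² = 0.13² + 0.60² + 0.02² + 0.02² + 0.02² + 0.21² = 0.0169 + 0.3600 + 0.0004 + 0.0004 + 0.0004 + 0.0441 = 0.4222
B = 1 / 0.4222 = 2.3685
Bₛ = (B − 1)/(n − 1) = (2.3685 − 1)/(6 − 1) = 1.3685/5 = 0.2737

0.27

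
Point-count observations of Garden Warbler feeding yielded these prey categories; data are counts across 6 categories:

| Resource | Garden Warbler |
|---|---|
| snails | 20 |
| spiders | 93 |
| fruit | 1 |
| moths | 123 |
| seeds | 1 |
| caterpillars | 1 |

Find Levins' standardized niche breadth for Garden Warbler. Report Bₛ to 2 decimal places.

0.27

Proportions for Garden Warbler (n=239): 20/239=0.0837, 93/239=0.3891, 1/239=0.0042, 123/239=0.5146, 1/239=0.0042, 1/239=0.0042
Σpᵢ² = 0.0837² + 0.3891² + 0.0042² + 0.5146² + 0.0042² + 0.0042² = 0.007006 + 0.151399 + 0.000018 + 0.264813 + 0.000018 + 0.000018 = 0.423272
B = 1 / 0.423272 = 2.3625
Bₛ = (B − 1)/(n − 1) = (2.3625 − 1)/(6 − 1) = 1.3625/5 = 0.2725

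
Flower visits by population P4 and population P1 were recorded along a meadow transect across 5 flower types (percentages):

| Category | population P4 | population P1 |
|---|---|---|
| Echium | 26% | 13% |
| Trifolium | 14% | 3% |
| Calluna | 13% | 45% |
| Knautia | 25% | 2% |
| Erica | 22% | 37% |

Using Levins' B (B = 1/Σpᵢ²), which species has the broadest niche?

population P4

Convert percentages to proportions (divide by 100).
Σp_P4ᵢ² = 0.26² + 0.14² + 0.13² + 0.25² + 0.22² = 0.0676 + 0.0196 + 0.0169 + 0.0625 + 0.0484 = 0.2150
B_P4 = 1 / 0.2150 = 4.6512
Σp_P1ᵢ² = 0.13² + 0.03² + 0.45² + 0.02² + 0.37² = 0.0169 + 0.0009 + 0.2025 + 0.0004 + 0.1369 = 0.3576
B_P1 = 1 / 0.3576 = 2.7964
Highest B → broadest niche (most generalist): population P4 (B = 4.65).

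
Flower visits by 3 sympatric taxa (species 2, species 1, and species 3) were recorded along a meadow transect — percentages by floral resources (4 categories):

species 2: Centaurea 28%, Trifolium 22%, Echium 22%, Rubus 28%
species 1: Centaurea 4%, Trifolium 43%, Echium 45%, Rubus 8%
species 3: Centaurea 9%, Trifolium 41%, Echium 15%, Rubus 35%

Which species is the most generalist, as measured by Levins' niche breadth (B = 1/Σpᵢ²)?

species 2

Convert percentages to proportions (divide by 100).
Σp_2ᵢ² = 0.28² + 0.22² + 0.22² + 0.28² = 0.0784 + 0.0484 + 0.0484 + 0.0784 = 0.2536
B_2 = 1 / 0.2536 = 3.9432
Σp_1ᵢ² = 0.04² + 0.43² + 0.45² + 0.08² = 0.0016 + 0.1849 + 0.2025 + 0.0064 = 0.3954
B_1 = 1 / 0.3954 = 2.5291
Σp_3ᵢ² = 0.09² + 0.41² + 0.15² + 0.35² = 0.0081 + 0.1681 + 0.0225 + 0.1225 = 0.3212
B_3 = 1 / 0.3212 = 3.1133
Highest B → broadest niche (most generalist): species 2 (B = 3.94).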